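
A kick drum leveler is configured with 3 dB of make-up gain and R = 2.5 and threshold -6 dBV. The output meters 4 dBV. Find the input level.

Before make-up, the level was 4 − 3 = 1 dBV.
The compressed level sits 1 − (-6) = 7 dB over threshold.
Input overshoot = R × output overshoot = 17.5 dB → input = -6 + 17.5 = 11.5 dBV.

11.5 dBV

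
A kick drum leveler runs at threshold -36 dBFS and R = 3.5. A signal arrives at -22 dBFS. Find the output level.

-32 dBFS

The input is 14 dB above the -36 dBFS threshold.
At 3.5:1 the overshoot is divided by 3.5, leaving 4 dB above threshold.
Output = -36 + 4 = -32 dBFS.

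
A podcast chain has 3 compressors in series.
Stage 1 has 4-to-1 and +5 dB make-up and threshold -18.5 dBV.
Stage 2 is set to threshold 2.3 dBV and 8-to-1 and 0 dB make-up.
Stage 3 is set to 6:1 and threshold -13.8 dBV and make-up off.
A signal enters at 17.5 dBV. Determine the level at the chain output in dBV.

Stage 1: 17.5 dBV is 36 dB over -18.5 dBV; at 4:1 that becomes 9 dB over, giving -9.5 dBV; +5 dB make-up → -4.5 dBV.
Stage 2: below threshold (-4.5 ≤ 2.3); passes unchanged; output -4.5 dBV.
Stage 3: overshoot 9.3 dB → 9.3/6 = 1.55 dB → -12.25 dBV.

-12.25 dBV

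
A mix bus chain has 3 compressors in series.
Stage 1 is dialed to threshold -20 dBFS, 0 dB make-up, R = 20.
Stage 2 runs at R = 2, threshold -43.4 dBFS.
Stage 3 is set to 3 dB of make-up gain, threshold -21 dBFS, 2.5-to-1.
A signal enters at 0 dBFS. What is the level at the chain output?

Stage 1: overshoot 20 dB → 20/20 = 1 dB → -19 dBFS.
Stage 2: overshoot 24.4 dB → 24.4/2 = 12.2 dB → -31.2 dBFS.
Stage 3: -31.2 dBFS ≤ -21 dBFS, so stage 3 doesn't engage; make-up brings it to -28.2 dBFS.

-28.2 dBFS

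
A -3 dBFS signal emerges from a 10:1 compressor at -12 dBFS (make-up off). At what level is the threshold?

Let T be the threshold. Output overshoot = (input overshoot)/R, so -12 − T = (-3 − T)/10.
10·(-12 − T) = -3 − T → 9·T = -120 − (-3) = -117.
T = -117/9 = -13 dBFS.

-13 dBFS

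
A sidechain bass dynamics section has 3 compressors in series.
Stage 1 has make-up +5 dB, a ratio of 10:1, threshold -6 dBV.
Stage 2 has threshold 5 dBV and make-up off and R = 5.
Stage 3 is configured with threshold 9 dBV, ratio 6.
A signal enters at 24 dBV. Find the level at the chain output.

Stage 1: overshoot 30 dB → 30/10 = 3 dB → -3 dBV; +5 dB make-up → 2 dBV.
Stage 2: below threshold (2 ≤ 5); passes unchanged; output 2 dBV.
Stage 3: 2 dBV is at or below the 9 dBV threshold — no compression; output 2 dBV.

2 dBV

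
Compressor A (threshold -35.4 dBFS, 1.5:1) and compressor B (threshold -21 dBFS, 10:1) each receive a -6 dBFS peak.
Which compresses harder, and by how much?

A: 29.4 dB over, compressed to 19.6 dB over, so 9.8 dB of GR.
B: 15 dB over, compressed to 1.5 dB over, so 13.5 dB of GR.
B applies 3.7 dB more gain reduction.

B, by 3.7 dB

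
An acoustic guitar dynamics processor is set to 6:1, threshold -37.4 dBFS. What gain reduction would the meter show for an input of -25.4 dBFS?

Overshoot = -25.4 − (-37.4) = 12 dB.
After 6:1 compression the overshoot becomes 12/6 = 2 dB.
Gain reduction = 12 − 2 = 10 dB.

10 dB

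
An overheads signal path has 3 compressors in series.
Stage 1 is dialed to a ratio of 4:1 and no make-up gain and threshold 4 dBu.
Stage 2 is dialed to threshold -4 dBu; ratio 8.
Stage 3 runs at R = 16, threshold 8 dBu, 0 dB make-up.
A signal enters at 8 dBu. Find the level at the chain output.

-2.875 dBu

Stage 1: 4 dB above 4 dBu, reduced 4:1 to 1 dB above → 5 dBu.
Stage 2: overshoot 9 dB → 9/8 = 1.125 dB → -2.875 dBu.
Stage 3: -2.875 dBu is at or below the 8 dBu threshold — no compression; output -2.875 dBu.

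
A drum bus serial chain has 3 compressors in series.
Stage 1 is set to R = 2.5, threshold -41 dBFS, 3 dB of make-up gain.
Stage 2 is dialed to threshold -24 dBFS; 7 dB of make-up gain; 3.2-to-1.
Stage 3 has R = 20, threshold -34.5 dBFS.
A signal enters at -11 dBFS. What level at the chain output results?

-33.725 dBFS

Stage 1: 30 dB above -41 dBFS, reduced 2.5:1 to 12 dB above → -29 dBFS; +3 dB make-up → -26 dBFS.
Stage 2: -26 dBFS is at or below the -24 dBFS threshold — no compression; make-up brings it to -19 dBFS.
Stage 3: overshoot 15.5 dB → 15.5/20 = 0.775 dB → -33.725 dBFS.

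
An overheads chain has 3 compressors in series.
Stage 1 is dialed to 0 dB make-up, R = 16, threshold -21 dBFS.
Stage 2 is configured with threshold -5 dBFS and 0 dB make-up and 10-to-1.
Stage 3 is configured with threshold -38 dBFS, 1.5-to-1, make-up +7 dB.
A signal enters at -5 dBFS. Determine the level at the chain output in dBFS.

Stage 1: overshoot 16 dB → 16/16 = 1 dB → -20 dBFS.
Stage 2: -20 dBFS ≤ -5 dBFS, so stage 2 doesn't engage; output -20 dBFS.
Stage 3: overshoot 18 dB → 18/1.5 = 12 dB → -26 dBFS; +7 dB make-up → -19 dBFS.

-19 dBFS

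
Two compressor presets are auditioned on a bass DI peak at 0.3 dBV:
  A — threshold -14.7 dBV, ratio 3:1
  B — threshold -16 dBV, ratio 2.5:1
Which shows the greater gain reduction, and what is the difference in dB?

A: GR = 15 − 15/3 = 10 dB.
B: GR = 16.3 − 16.3/2.5 = 9.78 dB.
A applies 0.22 dB more gain reduction.

A, by 0.22 dB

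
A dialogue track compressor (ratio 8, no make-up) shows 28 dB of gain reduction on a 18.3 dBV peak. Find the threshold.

Input is 32 dB above T (since output overshoot × R = input overshoot: (-9.7 − T)·8 = 18.3 − T gives T = -13.7 dBV).
Check: -13.7 + (18.3 − (-13.7))/8 = -13.7 + 4 = -9.7 dBV. ✓

-13.7 dBV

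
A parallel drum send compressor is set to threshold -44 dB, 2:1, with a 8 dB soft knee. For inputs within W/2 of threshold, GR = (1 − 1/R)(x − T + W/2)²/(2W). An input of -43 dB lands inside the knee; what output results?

x − T + W/2 = -43 − (-44) + 4 = 5.
GR = (1 − 1/2) × 5² / 16 = 0.5 × 25 / 16 = 0.78125 dB.
Output = -43 − 0.78125 = -43.78125 dB.

-43.78125 dB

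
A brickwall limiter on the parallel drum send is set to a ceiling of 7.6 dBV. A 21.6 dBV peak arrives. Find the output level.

7.6 dBV

At ∞:1, everything above 7.6 dBV is held at the ceiling.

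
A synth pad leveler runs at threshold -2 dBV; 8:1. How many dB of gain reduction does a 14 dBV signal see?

Overshoot = 14 − (-2) = 16 dB.
A 8:1 ratio leaves 2 dB of that excess.
So the signal is attenuated by 16 − 2 = 14 dB.

14 dB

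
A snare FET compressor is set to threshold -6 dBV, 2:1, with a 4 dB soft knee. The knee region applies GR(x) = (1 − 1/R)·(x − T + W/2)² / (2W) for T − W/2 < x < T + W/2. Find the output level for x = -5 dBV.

-5.5625 dBV

x − T + W/2 = -5 − (-6) + 2 = 3.
GR = (1 − 1/2) × 3² / 8 = 0.5 × 9 / 8 = 0.5625 dB.
Output = -5 − 0.5625 = -5.5625 dBV.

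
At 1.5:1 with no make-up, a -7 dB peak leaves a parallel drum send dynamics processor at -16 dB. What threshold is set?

Input is 27 dB above T (since output overshoot × R = input overshoot: (-16 − T)·1.5 = -7 − T gives T = -34 dB).
Check: -34 + (-7 − (-34))/1.5 = -34 + 18 = -16 dB. ✓

-34 dB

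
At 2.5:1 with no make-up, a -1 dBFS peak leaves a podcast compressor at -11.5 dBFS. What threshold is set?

-18.5 dBFS

Gain reduction = -1 − (-11.5) = 10.5 dB; output overshoot = GR / (R − 1) = 10.5 / 1.5 = 7 dB.
Threshold = output − output overshoot = -11.5 − 7 = -18.5 dBFS.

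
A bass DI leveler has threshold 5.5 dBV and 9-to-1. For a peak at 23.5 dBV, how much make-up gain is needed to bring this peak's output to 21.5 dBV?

Overshoot 18 dB → 18/9 = 2 dB after compression, so the compressed level is 5.5 + 2 = 7.5 dBV.
Make-up = target − compressed = 21.5 − 7.5 = 14 dB.

14 dB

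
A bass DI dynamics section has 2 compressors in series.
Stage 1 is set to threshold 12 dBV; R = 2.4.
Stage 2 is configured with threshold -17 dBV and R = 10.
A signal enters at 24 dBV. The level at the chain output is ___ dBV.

-13.6 dBV

Stage 1: 12 dB above 12 dBV, reduced 2.4:1 to 5 dB above → 17 dBV.
Stage 2: overshoot 34 dB → 34/10 = 3.4 dB → -13.6 dBV.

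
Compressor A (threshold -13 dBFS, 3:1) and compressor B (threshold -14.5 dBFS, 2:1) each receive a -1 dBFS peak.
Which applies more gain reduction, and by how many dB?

A: 12 dB over, compressed to 4 dB over, so 8 dB of GR.
B: 13.5 dB over, compressed to 6.75 dB over, so 6.75 dB of GR.
A reduces 1.25 dB more.

A, by 1.25 dB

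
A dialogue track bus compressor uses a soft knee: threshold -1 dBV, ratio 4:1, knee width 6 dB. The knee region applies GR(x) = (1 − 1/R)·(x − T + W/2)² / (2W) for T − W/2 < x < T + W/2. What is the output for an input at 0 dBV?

x − T + W/2 = 0 − (-1) + 3 = 4.
GR = (1 − 1/4) × 4² / 12 = 0.75 × 16 / 12 = 1 dB.
Output = 0 − 1 = -1 dBV.

-1 dBV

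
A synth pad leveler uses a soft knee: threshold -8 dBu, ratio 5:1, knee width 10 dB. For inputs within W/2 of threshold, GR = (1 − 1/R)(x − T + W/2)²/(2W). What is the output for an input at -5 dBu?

x − T + W/2 = -5 − (-8) + 5 = 8.
GR = (1 − 1/5) × 8² / 20 = 0.8 × 64 / 20 = 2.56 dB.
Output = -5 − 2.56 = -7.56 dBu.

-7.56 dBu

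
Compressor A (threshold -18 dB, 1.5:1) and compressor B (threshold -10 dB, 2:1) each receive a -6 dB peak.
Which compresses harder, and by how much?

A: GR = 12 − 12/1.5 = 4 dB.
B: GR = 4 − 4/2 = 2 dB.
A applies 2 dB more gain reduction.

A, by 2 dB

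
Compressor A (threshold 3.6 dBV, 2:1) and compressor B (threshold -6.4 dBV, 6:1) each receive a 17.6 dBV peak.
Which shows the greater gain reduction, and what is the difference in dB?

A: GR = 14 − 14/2 = 7 dB.
B: GR = 24 − 24/6 = 20 dB.
Difference: 13 dB in favour of B.

B, by 13 dB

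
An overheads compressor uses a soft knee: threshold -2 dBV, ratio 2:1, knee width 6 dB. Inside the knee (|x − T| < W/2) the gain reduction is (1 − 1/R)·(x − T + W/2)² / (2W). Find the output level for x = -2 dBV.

-2.375 dBV

x − T + W/2 = -2 − (-2) + 3 = 3.
GR = (1 − 1/2) × 3² / 12 = 0.5 × 9 / 12 = 0.375 dB.
Output = -2 − 0.375 = -2.375 dBV.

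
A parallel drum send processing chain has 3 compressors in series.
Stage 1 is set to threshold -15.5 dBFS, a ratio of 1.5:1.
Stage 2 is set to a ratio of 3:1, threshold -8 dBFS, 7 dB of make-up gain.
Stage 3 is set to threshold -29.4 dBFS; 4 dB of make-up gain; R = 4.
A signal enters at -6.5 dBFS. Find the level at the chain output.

Stage 1: -6.5 dBFS is 9 dB over -15.5 dBFS; at 1.5:1 that becomes 6 dB over, giving -9.5 dBFS.
Stage 2: -9.5 dBFS is at or below the -8 dBFS threshold — no compression; make-up brings it to -2.5 dBFS.
Stage 3: overshoot 26.9 dB → 26.9/4 = 6.725 dB → -22.675 dBFS; +4 dB make-up → -18.675 dBFS.

-18.675 dBFS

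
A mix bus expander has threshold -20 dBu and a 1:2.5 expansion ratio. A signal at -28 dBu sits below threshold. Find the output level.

-40 dBu

The input is 8 dB below the -20 dBu threshold.
A 1:2.5 expander multiplies undershoot by 2.5: 8 × 2.5 = 20 dB below threshold.
Output = -20 − 20 = -40 dBu.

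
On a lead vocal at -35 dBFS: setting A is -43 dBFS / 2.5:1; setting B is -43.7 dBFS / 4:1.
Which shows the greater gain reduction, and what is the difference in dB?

A: overshoot 8 dB → output overshoot 3.2 dB → GR 4.8 dB.
B: overshoot 8.7 dB → output overshoot 2.175 dB → GR 6.525 dB.
B reduces 1.725 dB more.

B, by 1.725 dB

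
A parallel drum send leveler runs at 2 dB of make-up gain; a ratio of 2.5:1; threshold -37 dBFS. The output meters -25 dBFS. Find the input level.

Remove make-up: -25 − 2 = -27 dBFS.
That's 10 dB above the -37 dBFS threshold.
Undo the ratio: input overshoot = 10 × 2.5 = 25 dB, giving input = -12 dBFS.

-12 dBFS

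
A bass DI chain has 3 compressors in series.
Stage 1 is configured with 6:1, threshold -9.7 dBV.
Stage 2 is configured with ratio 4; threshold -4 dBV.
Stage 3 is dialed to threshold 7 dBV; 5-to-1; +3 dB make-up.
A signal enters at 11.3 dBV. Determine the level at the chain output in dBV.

Stage 1: overshoot 21 dB → 21/6 = 3.5 dB → -6.2 dBV.
Stage 2: below threshold (-6.2 ≤ -4); passes unchanged; output -6.2 dBV.
Stage 3: -6.2 dBV ≤ 7 dBV, so stage 3 doesn't engage; make-up brings it to -3.2 dBV.

-3.2 dBV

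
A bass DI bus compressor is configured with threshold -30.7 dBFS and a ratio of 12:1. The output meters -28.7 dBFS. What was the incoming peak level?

That's 2 dB above the -30.7 dBFS threshold.
Before 12:1 compression the overshoot was 2 × 12 = 24 dB, so input = -30.7 + 24 = -6.7 dBFS.

-6.7 dBFS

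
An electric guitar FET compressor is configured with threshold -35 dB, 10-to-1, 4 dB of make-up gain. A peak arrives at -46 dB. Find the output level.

-46 dB is 11 dB below the -35 dB threshold, so no gain reduction is applied.
Make-up gain adds 4 dB: -46 + 4 = -42 dB.

-42 dB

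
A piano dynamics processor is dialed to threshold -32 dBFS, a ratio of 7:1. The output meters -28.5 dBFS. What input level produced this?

-7.5 dBFS

Post-compression overshoot = -28.5 − (-32) = 3.5 dB.
Input overshoot = R × output overshoot = 24.5 dB → input = -32 + 24.5 = -7.5 dBFS.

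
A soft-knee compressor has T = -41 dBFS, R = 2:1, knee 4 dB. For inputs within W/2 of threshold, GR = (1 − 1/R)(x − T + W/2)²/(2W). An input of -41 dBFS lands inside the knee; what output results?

x − T + W/2 = -41 − (-41) + 2 = 2.
GR = (1 − 1/2) × 2² / 8 = 0.5 × 4 / 8 = 0.25 dB.
Output = -41 − 0.25 = -41.25 dBFS.

-41.25 dBFS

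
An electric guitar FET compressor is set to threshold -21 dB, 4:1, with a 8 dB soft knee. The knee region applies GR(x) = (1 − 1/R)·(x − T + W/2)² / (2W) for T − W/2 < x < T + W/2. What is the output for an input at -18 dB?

x − T + W/2 = -18 − (-21) + 4 = 7.
GR = (1 − 1/4) × 7² / 16 = 0.75 × 49 / 16 = 2.296875 dB.
Output = -18 − 2.296875 = -20.296875 dB.

-20.296875 dB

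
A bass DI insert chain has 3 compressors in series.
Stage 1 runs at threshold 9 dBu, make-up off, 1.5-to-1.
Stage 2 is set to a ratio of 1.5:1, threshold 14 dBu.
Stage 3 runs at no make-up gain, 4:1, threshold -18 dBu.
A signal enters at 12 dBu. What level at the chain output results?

-10.75 dBu

Stage 1: 3 dB above 9 dBu, reduced 1.5:1 to 2 dB above → 11 dBu.
Stage 2: 11 dBu ≤ 14 dBu, so stage 2 doesn't engage; output 11 dBu.
Stage 3: 11 dBu is 29 dB over -18 dBu; at 4:1 that becomes 7.25 dB over, giving -10.75 dBu.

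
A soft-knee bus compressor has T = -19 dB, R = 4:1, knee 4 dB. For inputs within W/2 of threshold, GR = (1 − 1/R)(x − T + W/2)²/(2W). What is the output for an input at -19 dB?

x − T + W/2 = -19 − (-19) + 2 = 2.
GR = (1 − 1/4) × 2² / 8 = 0.75 × 4 / 8 = 0.375 dB.
Output = -19 − 0.375 = -19.375 dB.

-19.375 dB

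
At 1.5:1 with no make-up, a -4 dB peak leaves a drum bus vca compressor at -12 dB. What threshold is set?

Input is 24 dB above T (since output overshoot × R = input overshoot: (-12 − T)·1.5 = -4 − T gives T = -28 dB).
Check: -28 + (-4 − (-28))/1.5 = -28 + 16 = -12 dB. ✓

-28 dB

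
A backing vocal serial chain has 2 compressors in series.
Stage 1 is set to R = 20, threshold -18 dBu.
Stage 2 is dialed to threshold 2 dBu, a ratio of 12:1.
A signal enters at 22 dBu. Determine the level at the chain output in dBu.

-16 dBu

Stage 1: 22 dBu is 40 dB over -18 dBu; at 20:1 that becomes 2 dB over, giving -16 dBu.
Stage 2: -16 dBu is at or below the 2 dBu threshold — no compression; output -16 dBu.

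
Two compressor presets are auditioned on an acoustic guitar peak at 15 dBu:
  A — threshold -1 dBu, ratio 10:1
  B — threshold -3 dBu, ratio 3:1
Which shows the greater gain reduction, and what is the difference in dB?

A, by 2.4 dB

A: 16 dB over, compressed to 1.6 dB over, so 14.4 dB of GR.
B: 18 dB over, compressed to 6 dB over, so 12 dB of GR.
Difference: 2.4 dB in favour of A.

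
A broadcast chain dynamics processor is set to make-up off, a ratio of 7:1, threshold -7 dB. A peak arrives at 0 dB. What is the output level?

The input is 7 dB above the -7 dB threshold.
7:1 compression reduces that to 7/7 = 1 dB over.
Output = -7 + 1 = -6 dB.

-6 dB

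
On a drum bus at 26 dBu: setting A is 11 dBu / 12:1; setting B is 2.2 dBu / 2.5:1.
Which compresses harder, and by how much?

B, by 0.53 dB

A: GR = 15 − 15/12 = 13.75 dB.
B: GR = 23.8 − 23.8/2.5 = 14.28 dB.
Difference: 0.53 dB in favour of B.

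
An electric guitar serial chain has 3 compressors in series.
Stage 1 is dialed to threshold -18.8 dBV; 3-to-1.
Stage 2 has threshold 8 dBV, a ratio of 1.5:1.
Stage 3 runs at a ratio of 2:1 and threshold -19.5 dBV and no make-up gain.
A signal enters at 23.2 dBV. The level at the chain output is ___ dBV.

Stage 1: overshoot 42 dB → 42/3 = 14 dB → -4.8 dBV.
Stage 2: below threshold (-4.8 ≤ 8); passes unchanged; output -4.8 dBV.
Stage 3: overshoot 14.7 dB → 14.7/2 = 7.35 dB → -12.15 dBV.

-12.15 dBV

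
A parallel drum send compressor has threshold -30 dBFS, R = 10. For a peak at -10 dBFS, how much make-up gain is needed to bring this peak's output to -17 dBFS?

11 dB

The peak compresses to -30 + 20/10 = -28 dBFS.
To reach -17 dBFS requires -17 − (-28) = 11 dB of make-up.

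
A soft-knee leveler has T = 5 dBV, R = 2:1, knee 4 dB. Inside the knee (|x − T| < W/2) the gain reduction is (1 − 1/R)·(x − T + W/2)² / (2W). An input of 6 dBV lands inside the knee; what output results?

5.4375 dBV

x − T + W/2 = 6 − 5 + 2 = 3.
GR = (1 − 1/2) × 3² / 8 = 0.5 × 9 / 8 = 0.5625 dB.
Output = 6 − 0.5625 = 5.4375 dBV.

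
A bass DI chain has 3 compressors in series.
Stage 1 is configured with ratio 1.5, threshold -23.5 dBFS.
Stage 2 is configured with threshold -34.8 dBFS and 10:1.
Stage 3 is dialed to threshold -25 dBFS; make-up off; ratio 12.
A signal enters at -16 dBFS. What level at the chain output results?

Stage 1: 7.5 dB above -23.5 dBFS, reduced 1.5:1 to 5 dB above → -18.5 dBFS.
Stage 2: overshoot 16.3 dB → 16.3/10 = 1.63 dB → -33.17 dBFS.
Stage 3: -33.17 dBFS ≤ -25 dBFS, so stage 3 doesn't engage; output -33.17 dBFS.

-33.17 dBFS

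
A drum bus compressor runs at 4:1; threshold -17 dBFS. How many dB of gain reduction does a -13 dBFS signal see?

3 dB

-13 dBFS exceeds the threshold by 4 dB.
After 4:1 compression the overshoot becomes 4/4 = 1 dB.
Gain reduction = 4 − 1 = 3 dB.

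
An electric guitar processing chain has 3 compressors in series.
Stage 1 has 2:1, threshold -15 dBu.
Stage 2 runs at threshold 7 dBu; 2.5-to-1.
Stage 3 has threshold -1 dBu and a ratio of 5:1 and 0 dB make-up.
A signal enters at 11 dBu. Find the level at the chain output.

-2 dBu

Stage 1: 26 dB above -15 dBu, reduced 2:1 to 13 dB above → -2 dBu.
Stage 2: -2 dBu ≤ 7 dBu, so stage 2 doesn't engage; output -2 dBu.
Stage 3: -2 dBu is at or below the -1 dBu threshold — no compression; output -2 dBu.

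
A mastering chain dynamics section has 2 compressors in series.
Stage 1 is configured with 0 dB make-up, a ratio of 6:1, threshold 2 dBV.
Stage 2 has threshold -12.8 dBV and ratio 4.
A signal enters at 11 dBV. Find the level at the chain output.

Stage 1: overshoot 9 dB → 9/6 = 1.5 dB → 3.5 dBV.
Stage 2: overshoot 16.3 dB → 16.3/4 = 4.075 dB → -8.725 dBV.

-8.725 dBV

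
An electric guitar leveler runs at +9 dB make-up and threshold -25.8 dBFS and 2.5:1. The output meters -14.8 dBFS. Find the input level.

-20.8 dBFS

Stripping the +9 dB make-up gives -23.8 dBFS at the gain stage.
That's 2 dB above the -25.8 dBFS threshold.
Before 2.5:1 compression the overshoot was 2 × 2.5 = 5 dB, so input = -25.8 + 5 = -20.8 dBFS.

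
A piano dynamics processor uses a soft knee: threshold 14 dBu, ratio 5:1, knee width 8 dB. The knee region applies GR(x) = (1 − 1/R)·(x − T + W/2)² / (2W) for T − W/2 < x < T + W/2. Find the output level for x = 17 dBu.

x − T + W/2 = 17 − 14 + 4 = 7.
GR = (1 − 1/5) × 7² / 16 = 0.8 × 49 / 16 = 2.45 dB.
Output = 17 − 2.45 = 14.55 dBu.

14.55 dBu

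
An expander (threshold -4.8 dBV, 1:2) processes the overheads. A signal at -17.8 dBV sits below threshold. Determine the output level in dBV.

-30.8 dBV

Undershoot = (-4.8) − (-17.8) = 13 dB.
At 1:2, that expands to 26 dB under threshold.
Output = -4.8 − 26 = -30.8 dBV.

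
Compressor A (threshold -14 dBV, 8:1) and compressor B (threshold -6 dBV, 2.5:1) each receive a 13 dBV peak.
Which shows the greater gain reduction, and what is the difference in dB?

A, by 12.225 dB

A: overshoot 27 dB → output overshoot 3.375 dB → GR 23.625 dB.
B: overshoot 19 dB → output overshoot 7.6 dB → GR 11.4 dB.
A applies 12.225 dB more gain reduction.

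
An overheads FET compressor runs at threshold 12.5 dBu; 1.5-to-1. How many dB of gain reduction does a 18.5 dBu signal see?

The signal is 6 dB above threshold.
At 1.5:1, output sits 6/1.5 = 4 dB above threshold.
GR = overshoot in − overshoot out = 6 − 4 = 2 dB.

2 dB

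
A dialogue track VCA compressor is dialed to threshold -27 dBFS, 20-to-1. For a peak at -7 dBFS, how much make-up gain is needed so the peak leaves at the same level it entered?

19 dB

Without make-up, output = threshold + overshoot/20 = -27 + 1 = -26 dBFS.
Gap to target: 19 dB.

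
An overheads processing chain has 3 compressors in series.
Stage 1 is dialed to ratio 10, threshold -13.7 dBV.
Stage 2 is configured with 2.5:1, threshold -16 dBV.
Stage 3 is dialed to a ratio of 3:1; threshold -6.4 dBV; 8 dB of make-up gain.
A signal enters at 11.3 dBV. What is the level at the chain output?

Stage 1: overshoot 25 dB → 25/10 = 2.5 dB → -11.2 dBV.
Stage 2: overshoot 4.8 dB → 4.8/2.5 = 1.92 dB → -14.08 dBV.
Stage 3: -14.08 dBV is at or below the -6.4 dBV threshold — no compression; make-up brings it to -6.08 dBV.

-6.08 dBV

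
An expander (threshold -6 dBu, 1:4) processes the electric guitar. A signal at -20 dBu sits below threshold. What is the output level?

The input is 14 dB below the -6 dBu threshold.
A 1:4 expander multiplies undershoot by 4: 14 × 4 = 56 dB below threshold.
Output = -6 − 56 = -62 dBu.

-62 dBu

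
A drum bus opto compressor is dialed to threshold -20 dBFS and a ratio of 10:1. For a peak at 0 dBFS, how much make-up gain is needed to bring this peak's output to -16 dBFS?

The peak compresses to -20 + 20/10 = -18 dBFS.
To reach -16 dBFS requires -16 − (-18) = 2 dB of make-up.

2 dB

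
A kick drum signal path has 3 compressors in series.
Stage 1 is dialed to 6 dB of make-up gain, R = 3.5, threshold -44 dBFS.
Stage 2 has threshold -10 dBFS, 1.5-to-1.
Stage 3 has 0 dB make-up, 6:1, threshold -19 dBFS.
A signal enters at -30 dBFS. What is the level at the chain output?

-34 dBFS

Stage 1: 14 dB above -44 dBFS, reduced 3.5:1 to 4 dB above → -40 dBFS; +6 dB make-up → -34 dBFS.
Stage 2: below threshold (-34 ≤ -10); passes unchanged; output -34 dBFS.
Stage 3: below threshold (-34 ≤ -19); passes unchanged; output -34 dBFS.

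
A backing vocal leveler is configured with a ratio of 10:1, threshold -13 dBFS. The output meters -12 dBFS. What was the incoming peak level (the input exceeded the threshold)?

-3 dBFS

Post-compression overshoot = -12 − (-13) = 1 dB.
Input overshoot = R × output overshoot = 10 dB → input = -13 + 10 = -3 dBFS.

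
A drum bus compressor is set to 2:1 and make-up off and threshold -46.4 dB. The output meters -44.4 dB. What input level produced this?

The compressed level sits -44.4 − (-46.4) = 2 dB over threshold.
Input overshoot = R × output overshoot = 4 dB → input = -46.4 + 4 = -42.4 dB.

-42.4 dB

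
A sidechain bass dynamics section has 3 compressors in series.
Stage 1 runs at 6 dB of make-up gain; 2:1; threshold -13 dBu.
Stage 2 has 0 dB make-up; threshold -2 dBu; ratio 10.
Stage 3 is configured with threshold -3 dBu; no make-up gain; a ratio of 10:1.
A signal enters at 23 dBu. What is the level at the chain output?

-2.77 dBu

Stage 1: 23 dBu is 36 dB over -13 dBu; at 2:1 that becomes 18 dB over, giving 5 dBu; +6 dB make-up → 11 dBu.
Stage 2: overshoot 13 dB → 13/10 = 1.3 dB → -0.7 dBu.
Stage 3: 2.3 dB above -3 dBu, reduced 10:1 to 0.23 dB above → -2.77 dBu.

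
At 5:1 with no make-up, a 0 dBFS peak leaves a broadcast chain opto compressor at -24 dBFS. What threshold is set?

-30 dBFS

Let T be the threshold. Output overshoot = (input overshoot)/R, so -24 − T = (0 − T)/5.
5·(-24 − T) = 0 − T → 4·T = -120 − 0 = -120.
T = -120/4 = -30 dBFS.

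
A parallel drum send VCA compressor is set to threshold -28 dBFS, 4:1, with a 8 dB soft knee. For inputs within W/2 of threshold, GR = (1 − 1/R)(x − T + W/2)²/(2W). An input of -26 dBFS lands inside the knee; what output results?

-27.6875 dBFS

x − T + W/2 = -26 − (-28) + 4 = 6.
GR = (1 − 1/4) × 6² / 16 = 0.75 × 36 / 16 = 1.6875 dB.
Output = -26 − 1.6875 = -27.6875 dBFS.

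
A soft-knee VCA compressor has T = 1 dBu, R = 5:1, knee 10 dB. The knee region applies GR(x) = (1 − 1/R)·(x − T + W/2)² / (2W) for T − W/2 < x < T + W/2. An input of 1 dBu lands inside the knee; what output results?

0 dBu

x − T + W/2 = 1 − 1 + 5 = 5.
GR = (1 − 1/5) × 5² / 20 = 0.8 × 25 / 20 = 1 dB.
Output = 1 − 1 = 0 dBu.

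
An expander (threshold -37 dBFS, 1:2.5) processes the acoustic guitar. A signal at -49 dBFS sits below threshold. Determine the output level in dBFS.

The input is 12 dB below the -37 dBFS threshold.
A 1:2.5 expander multiplies undershoot by 2.5: 12 × 2.5 = 30 dB below threshold.
Output = -37 − 30 = -67 dBFS.

-67 dBFS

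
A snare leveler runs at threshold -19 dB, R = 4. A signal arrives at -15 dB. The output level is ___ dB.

-18 dB

-15 dB sits 4 dB over threshold.
At 4:1 the overshoot is divided by 4, leaving 1 dB above threshold.
Output = -19 + 1 = -18 dB.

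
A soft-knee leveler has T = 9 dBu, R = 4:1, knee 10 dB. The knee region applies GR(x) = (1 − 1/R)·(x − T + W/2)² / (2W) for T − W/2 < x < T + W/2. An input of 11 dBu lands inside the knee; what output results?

x − T + W/2 = 11 − 9 + 5 = 7.
GR = (1 − 1/4) × 7² / 20 = 0.75 × 49 / 20 = 1.8375 dB.
Output = 11 − 1.8375 = 9.1625 dBu.

9.1625 dBu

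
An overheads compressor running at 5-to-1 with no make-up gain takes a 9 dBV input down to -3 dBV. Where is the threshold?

Input is 15 dB above T (since output overshoot × R = input overshoot: (-3 − T)·5 = 9 − T gives T = -6 dBV).
Check: -6 + (9 − (-6))/5 = -6 + 3 = -3 dBV. ✓

-6 dBV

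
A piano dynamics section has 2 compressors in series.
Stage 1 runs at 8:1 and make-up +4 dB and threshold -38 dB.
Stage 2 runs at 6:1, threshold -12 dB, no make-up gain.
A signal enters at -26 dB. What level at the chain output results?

-32.5 dB

Stage 1: -26 dB is 12 dB over -38 dB; at 8:1 that becomes 1.5 dB over, giving -36.5 dB; +4 dB make-up → -32.5 dB.
Stage 2: -32.5 dB is at or below the -12 dB threshold — no compression; output -32.5 dB.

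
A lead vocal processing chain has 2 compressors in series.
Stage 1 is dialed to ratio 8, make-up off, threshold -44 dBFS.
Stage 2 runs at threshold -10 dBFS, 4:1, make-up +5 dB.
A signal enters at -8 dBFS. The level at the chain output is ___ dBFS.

-34.5 dBFS

Stage 1: -8 dBFS is 36 dB over -44 dBFS; at 8:1 that becomes 4.5 dB over, giving -39.5 dBFS.
Stage 2: -39.5 dBFS ≤ -10 dBFS, so stage 2 doesn't engage; make-up brings it to -34.5 dBFS.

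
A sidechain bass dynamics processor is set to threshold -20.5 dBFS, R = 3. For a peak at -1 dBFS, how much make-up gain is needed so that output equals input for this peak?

13 dB

Without make-up, output = threshold + overshoot/3 = -20.5 + 6.5 = -14 dBFS.
Gap to target: 13 dB.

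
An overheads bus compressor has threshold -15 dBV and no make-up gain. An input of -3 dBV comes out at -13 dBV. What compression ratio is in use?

Input overshoot = -3 − (-15) = 12 dB; output overshoot = -13 − (-15) = 2 dB.
Ratio = 12 / 2 = 6.

6:1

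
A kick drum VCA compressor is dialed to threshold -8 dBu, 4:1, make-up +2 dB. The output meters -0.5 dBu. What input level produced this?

14 dBu

Stripping the +2 dB make-up gives -2.5 dBu at the gain stage.
That's 5.5 dB above the -8 dBu threshold.
Input overshoot = R × output overshoot = 22 dB → input = -8 + 22 = 14 dBu.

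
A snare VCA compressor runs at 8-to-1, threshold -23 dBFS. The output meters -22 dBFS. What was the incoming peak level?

The compressed level sits -22 − (-23) = 1 dB over threshold.
Before 8:1 compression the overshoot was 1 × 8 = 8 dB, so input = -23 + 8 = -15 dBFS.

-15 dBFS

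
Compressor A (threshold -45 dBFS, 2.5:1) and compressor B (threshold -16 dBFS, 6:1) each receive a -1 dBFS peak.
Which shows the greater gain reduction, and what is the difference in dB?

A: 44 dB over, compressed to 17.6 dB over, so 26.4 dB of GR.
B: 15 dB over, compressed to 2.5 dB over, so 12.5 dB of GR.
Difference: 13.9 dB in favour of A.

A, by 13.9 dB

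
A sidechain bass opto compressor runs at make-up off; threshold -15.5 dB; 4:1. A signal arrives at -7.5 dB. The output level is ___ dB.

The input is 8 dB above the -15.5 dB threshold.
4:1 compression reduces that to 8/4 = 2 dB over.
That puts the output at -13.5 dB.

-13.5 dB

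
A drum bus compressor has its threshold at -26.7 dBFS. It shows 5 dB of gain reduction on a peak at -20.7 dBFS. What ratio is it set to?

Input overshoot = -20.7 − (-26.7) = 6 dB.
Output overshoot = 6 − 5 = 1 dB.
Ratio = input overshoot / output overshoot = 6 / 1 = 6.

6:1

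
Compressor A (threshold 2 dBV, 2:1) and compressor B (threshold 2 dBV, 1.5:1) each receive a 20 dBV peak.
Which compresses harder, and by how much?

A, by 3 dB

A: GR = 18 − 18/2 = 9 dB.
B: GR = 18 − 18/1.5 = 6 dB.
Difference: 3 dB in favour of A.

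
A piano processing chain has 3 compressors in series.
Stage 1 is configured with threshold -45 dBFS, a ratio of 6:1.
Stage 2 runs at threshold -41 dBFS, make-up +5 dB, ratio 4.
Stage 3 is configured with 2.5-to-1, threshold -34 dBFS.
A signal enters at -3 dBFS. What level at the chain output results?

-35.25 dBFS

Stage 1: -3 dBFS is 42 dB over -45 dBFS; at 6:1 that becomes 7 dB over, giving -38 dBFS.
Stage 2: 3 dB above -41 dBFS, reduced 4:1 to 0.75 dB above → -40.25 dBFS; +5 dB make-up → -35.25 dBFS.
Stage 3: -35.25 dBFS is at or below the -34 dBFS threshold — no compression; output -35.25 dBFS.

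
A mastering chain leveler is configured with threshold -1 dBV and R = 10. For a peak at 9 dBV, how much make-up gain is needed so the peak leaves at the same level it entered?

9 dB

Overshoot 10 dB → 10/10 = 1 dB after compression, so the compressed level is -1 + 1 = 0 dBV.
Make-up = target − compressed = 9 − 0 = 9 dB.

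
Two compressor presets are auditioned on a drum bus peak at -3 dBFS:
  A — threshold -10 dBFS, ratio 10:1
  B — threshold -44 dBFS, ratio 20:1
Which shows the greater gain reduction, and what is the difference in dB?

B, by 32.65 dB

A: overshoot 7 dB → output overshoot 0.7 dB → GR 6.3 dB.
B: overshoot 41 dB → output overshoot 2.05 dB → GR 38.95 dB.
Difference: 32.65 dB in favour of B.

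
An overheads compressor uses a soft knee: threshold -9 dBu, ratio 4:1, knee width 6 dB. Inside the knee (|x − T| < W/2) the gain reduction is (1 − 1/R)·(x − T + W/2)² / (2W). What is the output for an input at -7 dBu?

-8.5625 dBu

x − T + W/2 = -7 − (-9) + 3 = 5.
GR = (1 − 1/4) × 5² / 12 = 0.75 × 25 / 12 = 1.5625 dB.
Output = -7 − 1.5625 = -8.5625 dBu.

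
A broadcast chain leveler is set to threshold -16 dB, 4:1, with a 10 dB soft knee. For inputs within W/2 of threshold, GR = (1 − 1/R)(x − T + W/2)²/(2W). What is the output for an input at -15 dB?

-16.35 dB

x − T + W/2 = -15 − (-16) + 5 = 6.
GR = (1 − 1/4) × 6² / 20 = 0.75 × 36 / 20 = 1.35 dB.
Output = -15 − 1.35 = -16.35 dB.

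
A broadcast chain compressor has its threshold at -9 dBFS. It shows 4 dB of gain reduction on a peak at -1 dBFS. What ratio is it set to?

Input overshoot = -1 − (-9) = 8 dB.
Output overshoot = 8 − 4 = 4 dB.
Ratio = input overshoot / output overshoot = 8 / 4 = 2.

2:1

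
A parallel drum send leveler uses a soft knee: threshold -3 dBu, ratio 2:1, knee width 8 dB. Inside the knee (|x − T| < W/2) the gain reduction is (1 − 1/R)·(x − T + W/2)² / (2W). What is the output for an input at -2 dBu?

-2.78125 dBu

x − T + W/2 = -2 − (-3) + 4 = 5.
GR = (1 − 1/2) × 5² / 16 = 0.5 × 25 / 16 = 0.78125 dB.
Output = -2 − 0.78125 = -2.78125 dBu.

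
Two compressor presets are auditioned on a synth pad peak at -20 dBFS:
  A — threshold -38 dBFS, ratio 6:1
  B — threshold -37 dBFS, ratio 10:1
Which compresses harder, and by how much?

B, by 0.3 dB

A: overshoot 18 dB → output overshoot 3 dB → GR 15 dB.
B: overshoot 17 dB → output overshoot 1.7 dB → GR 15.3 dB.
Difference: 0.3 dB in favour of B.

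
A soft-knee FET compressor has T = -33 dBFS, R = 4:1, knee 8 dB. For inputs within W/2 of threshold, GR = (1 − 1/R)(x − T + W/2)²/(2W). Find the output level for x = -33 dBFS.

x − T + W/2 = -33 − (-33) + 4 = 4.
GR = (1 − 1/4) × 4² / 16 = 0.75 × 16 / 16 = 0.75 dB.
Output = -33 − 0.75 = -33.75 dBFS.

-33.75 dBFS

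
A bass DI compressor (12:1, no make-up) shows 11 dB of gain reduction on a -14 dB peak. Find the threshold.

Let T be the threshold. Output overshoot = (input overshoot)/R, so -25 − T = (-14 − T)/12.
12·(-25 − T) = -14 − T → 11·T = -300 − (-14) = -286.
T = -286/11 = -26 dB.

-26 dB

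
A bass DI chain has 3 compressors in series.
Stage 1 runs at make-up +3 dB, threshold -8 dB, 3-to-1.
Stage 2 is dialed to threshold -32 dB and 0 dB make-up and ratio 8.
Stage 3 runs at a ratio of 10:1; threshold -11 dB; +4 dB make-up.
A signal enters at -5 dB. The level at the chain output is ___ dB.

Stage 1: 3 dB above -8 dB, reduced 3:1 to 1 dB above → -7 dB; +3 dB make-up → -4 dB.
Stage 2: 28 dB above -32 dB, reduced 8:1 to 3.5 dB above → -28.5 dB.
Stage 3: -28.5 dB is at or below the -11 dB threshold — no compression; make-up brings it to -24.5 dB.

-24.5 dB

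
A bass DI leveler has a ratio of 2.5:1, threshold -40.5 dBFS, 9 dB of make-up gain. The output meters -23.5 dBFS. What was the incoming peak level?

Stripping the +9 dB make-up gives -32.5 dBFS at the gain stage.
Post-compression overshoot = -32.5 − (-40.5) = 8 dB.
Undo the ratio: input overshoot = 8 × 2.5 = 20 dB, giving input = -20.5 dBFS.

-20.5 dBFS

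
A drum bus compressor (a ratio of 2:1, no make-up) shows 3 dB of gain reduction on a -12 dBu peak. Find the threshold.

-18 dBu

Input is 6 dB above T (since output overshoot × R = input overshoot: (-15 − T)·2 = -12 − T gives T = -18 dBu).
Check: -18 + (-12 − (-18))/2 = -18 + 3 = -15 dBu. ✓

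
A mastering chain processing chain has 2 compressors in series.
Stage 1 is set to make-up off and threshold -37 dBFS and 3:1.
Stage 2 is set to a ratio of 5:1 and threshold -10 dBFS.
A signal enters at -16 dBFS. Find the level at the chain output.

-30 dBFS

Stage 1: -16 dBFS is 21 dB over -37 dBFS; at 3:1 that becomes 7 dB over, giving -30 dBFS.
Stage 2: -30 dBFS ≤ -10 dBFS, so stage 2 doesn't engage; output -30 dBFS.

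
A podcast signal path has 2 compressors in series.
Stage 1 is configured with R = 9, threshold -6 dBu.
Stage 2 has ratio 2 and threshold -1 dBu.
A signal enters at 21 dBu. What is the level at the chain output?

-3 dBu

Stage 1: 21 dBu is 27 dB over -6 dBu; at 9:1 that becomes 3 dB over, giving -3 dBu.
Stage 2: -3 dBu is at or below the -1 dBu threshold — no compression; output -3 dBu.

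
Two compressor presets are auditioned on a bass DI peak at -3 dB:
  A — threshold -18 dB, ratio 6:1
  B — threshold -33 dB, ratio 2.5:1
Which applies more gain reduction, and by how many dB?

A: 15 dB over, compressed to 2.5 dB over, so 12.5 dB of GR.
B: 30 dB over, compressed to 12 dB over, so 18 dB of GR.
Difference: 5.5 dB in favour of B.

B, by 5.5 dB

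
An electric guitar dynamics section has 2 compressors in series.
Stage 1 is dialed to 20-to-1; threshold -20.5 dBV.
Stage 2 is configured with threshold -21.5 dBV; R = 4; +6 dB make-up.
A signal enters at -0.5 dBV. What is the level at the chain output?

-15 dBV

Stage 1: -0.5 dBV is 20 dB over -20.5 dBV; at 20:1 that becomes 1 dB over, giving -19.5 dBV.
Stage 2: overshoot 2 dB → 2/4 = 0.5 dB → -21 dBV; +6 dB make-up → -15 dBV.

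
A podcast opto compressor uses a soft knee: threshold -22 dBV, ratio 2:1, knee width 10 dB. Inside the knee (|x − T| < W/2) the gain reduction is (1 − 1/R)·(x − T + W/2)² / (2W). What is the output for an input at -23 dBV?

-23.4 dBV

x − T + W/2 = -23 − (-22) + 5 = 4.
GR = (1 − 1/2) × 4² / 20 = 0.5 × 16 / 20 = 0.4 dB.
Output = -23 − 0.4 = -23.4 dBV.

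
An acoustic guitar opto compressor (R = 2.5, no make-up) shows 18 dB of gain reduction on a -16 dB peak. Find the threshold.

Gain reduction = -16 − (-34) = 18 dB; output overshoot = GR / (R − 1) = 18 / 1.5 = 12 dB.
Threshold = output − output overshoot = -34 − 12 = -46 dB.

-46 dB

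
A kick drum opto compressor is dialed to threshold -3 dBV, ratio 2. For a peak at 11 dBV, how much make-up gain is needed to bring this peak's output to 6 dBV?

Without make-up, output = threshold + overshoot/2 = -3 + 7 = 4 dBV.
Gap to target: 2 dB.

2 dB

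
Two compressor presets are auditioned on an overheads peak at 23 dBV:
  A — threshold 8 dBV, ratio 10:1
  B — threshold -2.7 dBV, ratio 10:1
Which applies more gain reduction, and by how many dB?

A: GR = 15 − 15/10 = 13.5 dB.
B: GR = 25.7 − 25.7/10 = 23.13 dB.
B applies 9.63 dB more gain reduction.

B, by 9.63 dB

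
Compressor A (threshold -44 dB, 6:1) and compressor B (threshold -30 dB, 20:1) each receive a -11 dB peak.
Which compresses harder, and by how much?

A, by 9.45 dB

A: GR = 33 − 33/6 = 27.5 dB.
B: GR = 19 − 19/20 = 18.05 dB.
A reduces 9.45 dB more.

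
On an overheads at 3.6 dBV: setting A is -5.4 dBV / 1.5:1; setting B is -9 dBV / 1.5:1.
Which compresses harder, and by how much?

B, by 1.2 dB

A: overshoot 9 dB → output overshoot 6 dB → GR 3 dB.
B: overshoot 12.6 dB → output overshoot 8.4 dB → GR 4.2 dB.
B reduces 1.2 dB more.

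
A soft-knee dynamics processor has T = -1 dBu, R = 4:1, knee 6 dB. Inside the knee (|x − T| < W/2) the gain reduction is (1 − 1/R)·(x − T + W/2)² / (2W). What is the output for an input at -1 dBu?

-1.5625 dBu

x − T + W/2 = -1 − (-1) + 3 = 3.
GR = (1 − 1/4) × 3² / 12 = 0.75 × 9 / 12 = 0.5625 dB.
Output = -1 − 0.5625 = -1.5625 dBu.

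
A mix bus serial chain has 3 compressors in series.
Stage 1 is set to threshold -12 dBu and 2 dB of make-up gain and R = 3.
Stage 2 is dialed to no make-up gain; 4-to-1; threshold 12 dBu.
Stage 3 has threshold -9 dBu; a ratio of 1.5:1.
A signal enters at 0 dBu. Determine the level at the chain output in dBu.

-7 dBu

Stage 1: overshoot 12 dB → 12/3 = 4 dB → -8 dBu; +2 dB make-up → -6 dBu.
Stage 2: -6 dBu is at or below the 12 dBu threshold — no compression; output -6 dBu.
Stage 3: 3 dB above -9 dBu, reduced 1.5:1 to 2 dB above → -7 dBu.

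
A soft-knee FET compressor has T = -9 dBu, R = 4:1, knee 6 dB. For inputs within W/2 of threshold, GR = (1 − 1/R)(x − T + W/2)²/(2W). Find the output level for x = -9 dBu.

x − T + W/2 = -9 − (-9) + 3 = 3.
GR = (1 − 1/4) × 3² / 12 = 0.75 × 9 / 12 = 0.5625 dB.
Output = -9 − 0.5625 = -9.5625 dBu.

-9.5625 dBu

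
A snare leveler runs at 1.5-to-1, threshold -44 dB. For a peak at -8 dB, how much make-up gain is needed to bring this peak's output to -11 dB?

The peak compresses to -44 + 36/1.5 = -20 dB.
To reach -11 dB requires -11 − (-20) = 9 dB of make-up.

9 dB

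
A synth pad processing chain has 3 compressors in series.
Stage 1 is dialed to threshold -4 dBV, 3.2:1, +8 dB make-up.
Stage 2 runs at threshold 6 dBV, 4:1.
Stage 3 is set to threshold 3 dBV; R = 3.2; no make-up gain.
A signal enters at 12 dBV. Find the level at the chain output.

Stage 1: 16 dB above -4 dBV, reduced 3.2:1 to 5 dB above → 1 dBV; +8 dB make-up → 9 dBV.
Stage 2: 3 dB above 6 dBV, reduced 4:1 to 0.75 dB above → 6.75 dBV.
Stage 3: overshoot 3.75 dB → 3.75/3.2 = 1.171875 dB → 4.171875 dBV.

4.171875 dBV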